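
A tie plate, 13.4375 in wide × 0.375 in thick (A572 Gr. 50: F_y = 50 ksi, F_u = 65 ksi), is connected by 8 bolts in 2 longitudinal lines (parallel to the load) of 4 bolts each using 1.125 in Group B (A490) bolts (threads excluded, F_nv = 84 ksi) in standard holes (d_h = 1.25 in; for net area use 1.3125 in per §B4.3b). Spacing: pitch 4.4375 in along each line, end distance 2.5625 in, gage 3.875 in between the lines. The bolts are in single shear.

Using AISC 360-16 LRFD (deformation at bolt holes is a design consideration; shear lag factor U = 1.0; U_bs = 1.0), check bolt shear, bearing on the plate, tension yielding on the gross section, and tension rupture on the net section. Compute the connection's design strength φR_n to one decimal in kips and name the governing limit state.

197.7 kips (net-section rupture governs)

Bolt shear: A_b = π(1.125)²/4 = 0.99402 in². φR_n = 0.75 × 84 × 0.99402 × 8 × 1 = 501.0 kips.
Bearing (0.375 in plate, F_u = 65 ksi): end bolts L_c = 2.5625 − 1.25/2 = 1.9375, R_n = min(1.2×1.9375×0.375×65, 2.4×1.125×0.375×65) = 56.672 kips/bolt; interior L_c = 4.4375 − 1.25 = 3.1875, R_n = 65.813 kips/bolt. φR_n = 0.75 × (2×56.672 + 6×65.813) = 381.2 kips.
Tension yield (gross): A_g = 13.4375×0.375 = 5.0391 in². φR_n = 0.90 × 50 × 5.0391 = 226.8 kips.
Tension rupture (net): A_n = (13.4375 − 2×1.3125)×0.375 = 4.0547 in² (U = 1.0, A_e = A_n). φR_n = 0.75 × 65 × 4.0547 = 197.7 kips.
Governing: min(501.0, 381.2, 226.8, 197.7) = 197.7 kips → net-section rupture.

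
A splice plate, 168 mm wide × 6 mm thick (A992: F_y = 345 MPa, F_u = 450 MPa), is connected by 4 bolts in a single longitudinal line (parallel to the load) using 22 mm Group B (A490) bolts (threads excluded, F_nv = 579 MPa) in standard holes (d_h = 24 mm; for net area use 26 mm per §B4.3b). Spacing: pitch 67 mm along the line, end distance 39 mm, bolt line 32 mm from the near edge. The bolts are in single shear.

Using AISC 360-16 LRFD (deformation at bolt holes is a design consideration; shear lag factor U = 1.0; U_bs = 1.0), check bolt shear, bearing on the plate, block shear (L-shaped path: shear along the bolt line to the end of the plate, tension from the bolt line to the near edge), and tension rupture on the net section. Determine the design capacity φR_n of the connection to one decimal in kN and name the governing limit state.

Bolt shear: A_b = π(22)²/4 = 380.13 mm². φR_n = 0.75 × 579 × 380.13 × 4 × 1 = 660.3 kN.
Bearing (6 mm plate, F_u = 450 MPa): end bolts L_c = 39 − 24/2 = 27, R_n = min(1.2×27×6×450, 2.4×22×6×450) = 87.48 kN/bolt; interior L_c = 67 − 24 = 43, R_n = 139.32 kN/bolt. φR_n = 0.75 × (1×87.48 + 3×139.32) = 379.1 kN.
Block shear: shear path 1×[39+3×67] = 1×240 mm, A_gv = 1440, A_nv = 1×(240 − 3.5×26)×6 = 894 mm²; tension to near edge: (32 − 0.5×26)×6 = 114 mm². R_n = min(0.6×450×894, 0.6×345×1440) + 1.0×450×114 = min(241.38, 298.08) + 51.3 = 292.68 kN. φR_n = 0.75 × 292.68 = 219.5 kN.
Tension rupture (net): A_n = (168 − 1×26)×6 = 852 mm² (U = 1.0, A_e = A_n). φR_n = 0.75 × 450 × 852 = 287.6 kN.
Governing: min(660.3, 379.1, 219.5, 287.6) = 219.5 kN → block shear.

219.5 kN (block shear governs)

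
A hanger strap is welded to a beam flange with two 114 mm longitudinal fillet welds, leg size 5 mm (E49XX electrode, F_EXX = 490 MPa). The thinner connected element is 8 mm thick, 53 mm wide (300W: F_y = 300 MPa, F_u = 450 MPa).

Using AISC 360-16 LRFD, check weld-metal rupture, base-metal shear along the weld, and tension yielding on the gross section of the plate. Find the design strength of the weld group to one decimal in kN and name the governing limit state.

Weld metal: throat = 0.707×5 = 3.535 mm, L = 2×114 = 228 mm. φR_n = 0.75 × 0.6 × 490 × 3.535 × 228 = 177.7 kN.
Base metal shear (8 mm plate): yield φR_n = 1.0×0.6×300×8×228 = 328.3 kN; rupture φR_n = 0.75×0.6×450×8×228 = 369.4 kN; take 328.3 kN (yield).
Tension yield (gross): A_g = 53×8 = 424 mm². φR_n = 0.90 × 300 × 424 = 114.5 kN.
Governing: min(177.7, 328.3, 114.5) = 114.5 kN → gross-section yield.

114.5 kN (gross-section yield governs)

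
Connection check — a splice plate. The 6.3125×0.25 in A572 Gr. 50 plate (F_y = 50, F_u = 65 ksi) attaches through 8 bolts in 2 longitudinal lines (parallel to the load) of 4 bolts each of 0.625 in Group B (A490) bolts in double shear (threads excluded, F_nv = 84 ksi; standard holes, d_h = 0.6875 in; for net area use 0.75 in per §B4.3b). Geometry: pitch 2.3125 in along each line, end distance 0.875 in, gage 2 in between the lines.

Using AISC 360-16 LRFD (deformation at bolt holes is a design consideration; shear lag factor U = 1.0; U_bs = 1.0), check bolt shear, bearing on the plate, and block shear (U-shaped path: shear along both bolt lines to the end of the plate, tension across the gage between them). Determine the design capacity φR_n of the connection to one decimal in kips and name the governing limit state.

91.1 kips (block shear governs)

Bolt shear: A_b = π(0.625)²/4 = 0.3068 in². φR_n = 0.75 × 84 × 0.3068 × 8 × 2 = 309.3 kips.
Bearing (0.25 in plate, F_u = 65 ksi): end bolts L_c = 0.875 − 0.6875/2 = 0.53125, R_n = min(1.2×0.53125×0.25×65, 2.4×0.625×0.25×65) = 10.359 kips/bolt; interior L_c = 2.3125 − 0.6875 = 1.625, R_n = 24.375 kips/bolt. φR_n = 0.75 × (2×10.359 + 6×24.375) = 125.2 kips.
Block shear: shear path 2×[0.875+3×2.3125] = 2×7.8125 in, A_gv = 3.9063, A_nv = 2×(7.8125 − 3.5×0.75)×0.25 = 2.5938 in²; tension across gage: (2 − 1×0.75)×0.25 = 0.3125 in². R_n = min(0.6×65×2.5938, 0.6×50×3.9063) + 1.0×65×0.3125 = min(101.16, 117.19) + 20.313 = 121.47 kips. φR_n = 0.75 × 121.47 = 91.1 kips.
Governing: min(309.3, 125.2, 91.1) = 91.1 kips → block shear.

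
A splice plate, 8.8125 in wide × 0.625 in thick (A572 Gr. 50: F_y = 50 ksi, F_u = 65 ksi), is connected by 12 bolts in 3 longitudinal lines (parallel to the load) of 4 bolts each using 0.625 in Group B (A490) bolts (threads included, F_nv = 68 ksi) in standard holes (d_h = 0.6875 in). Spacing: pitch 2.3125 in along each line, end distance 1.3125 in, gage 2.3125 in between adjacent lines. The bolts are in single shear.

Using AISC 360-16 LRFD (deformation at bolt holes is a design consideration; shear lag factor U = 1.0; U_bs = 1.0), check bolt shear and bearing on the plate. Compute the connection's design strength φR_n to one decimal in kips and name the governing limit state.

187.8 kips (bolt shear governs)

Bolt shear: A_b = π(0.625)²/4 = 0.3068 in². φR_n = 0.75 × 68 × 0.3068 × 12 × 1 = 187.8 kips.
Bearing (0.625 in plate, F_u = 65 ksi): end bolts L_c = 1.3125 − 0.6875/2 = 0.96875, R_n = min(1.2×0.96875×0.625×65, 2.4×0.625×0.625×65) = 47.227 kips/bolt; interior L_c = 2.3125 − 0.6875 = 1.625, R_n = 60.938 kips/bolt. φR_n = 0.75 × (3×47.227 + 9×60.938) = 517.6 kips.
Governing: min(187.8, 517.6) = 187.8 kips → bolt shear.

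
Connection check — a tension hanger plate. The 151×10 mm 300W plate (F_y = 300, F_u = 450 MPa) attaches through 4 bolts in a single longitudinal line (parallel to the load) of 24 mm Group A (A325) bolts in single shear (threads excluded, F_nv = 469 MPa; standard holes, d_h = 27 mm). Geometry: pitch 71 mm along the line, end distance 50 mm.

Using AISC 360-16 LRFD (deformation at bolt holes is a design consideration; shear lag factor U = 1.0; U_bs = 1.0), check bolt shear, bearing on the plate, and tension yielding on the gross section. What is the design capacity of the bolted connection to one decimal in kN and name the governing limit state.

407.7 kN (gross-section yield governs)

Bolt shear: A_b = π(24)²/4 = 452.39 mm². φR_n = 0.75 × 469 × 452.39 × 4 × 1 = 636.5 kN.
Bearing (10 mm plate, F_u = 450 MPa): end bolts L_c = 50 − 27/2 = 36.5, R_n = min(1.2×36.5×10×450, 2.4×24×10×450) = 197.1 kN/bolt; interior L_c = 71 − 27 = 44, R_n = 237.6 kN/bolt. φR_n = 0.75 × (1×197.1 + 3×237.6) = 682.4 kN.
Tension yield (gross): A_g = 151×10 = 1510 mm². φR_n = 0.90 × 300 × 1510 = 407.7 kN.
Governing: min(636.5, 682.4, 407.7) = 407.7 kN → gross-section yield.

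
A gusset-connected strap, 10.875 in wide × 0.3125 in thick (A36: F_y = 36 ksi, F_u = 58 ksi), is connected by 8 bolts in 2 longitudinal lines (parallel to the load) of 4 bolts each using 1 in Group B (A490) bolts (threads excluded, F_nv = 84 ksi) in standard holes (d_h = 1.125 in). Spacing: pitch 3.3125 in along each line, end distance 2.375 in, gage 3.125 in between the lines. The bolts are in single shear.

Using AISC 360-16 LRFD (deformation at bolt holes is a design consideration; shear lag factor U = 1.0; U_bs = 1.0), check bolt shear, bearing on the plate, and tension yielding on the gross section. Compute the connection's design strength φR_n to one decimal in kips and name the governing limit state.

110.1 kips (gross-section yield governs)

Bolt shear: A_b = π(1)²/4 = 0.7854 in². φR_n = 0.75 × 84 × 0.7854 × 8 × 1 = 395.8 kips.
Bearing (0.3125 in plate, F_u = 58 ksi): end bolts L_c = 2.375 − 1.125/2 = 1.8125, R_n = min(1.2×1.8125×0.3125×58, 2.4×1×0.3125×58) = 39.422 kips/bolt; interior L_c = 3.3125 − 1.125 = 2.1875, R_n = 43.5 kips/bolt. φR_n = 0.75 × (2×39.422 + 6×43.5) = 254.9 kips.
Tension yield (gross): A_g = 10.875×0.3125 = 3.3984 in². φR_n = 0.90 × 36 × 3.3984 = 110.1 kips.
Governing: min(395.8, 254.9, 110.1) = 110.1 kips → gross-section yield.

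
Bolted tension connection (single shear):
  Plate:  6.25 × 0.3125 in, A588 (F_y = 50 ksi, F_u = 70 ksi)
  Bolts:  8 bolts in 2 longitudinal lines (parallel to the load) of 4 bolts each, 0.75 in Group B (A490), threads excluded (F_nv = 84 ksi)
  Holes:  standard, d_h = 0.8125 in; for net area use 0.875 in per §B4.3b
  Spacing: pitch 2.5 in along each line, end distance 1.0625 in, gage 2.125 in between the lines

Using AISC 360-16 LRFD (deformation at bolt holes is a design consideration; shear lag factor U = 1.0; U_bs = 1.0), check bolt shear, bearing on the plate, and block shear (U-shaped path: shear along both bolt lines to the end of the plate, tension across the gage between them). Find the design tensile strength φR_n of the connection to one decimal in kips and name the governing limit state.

128.8 kips (block shear governs)

Bolt shear: A_b = π(0.75)²/4 = 0.44179 in². φR_n = 0.75 × 84 × 0.44179 × 8 × 1 = 222.7 kips.
Bearing (0.3125 in plate, F_u = 70 ksi): end bolts L_c = 1.0625 − 0.8125/2 = 0.65625, R_n = min(1.2×0.65625×0.3125×70, 2.4×0.75×0.3125×70) = 17.227 kips/bolt; interior L_c = 2.5 − 0.8125 = 1.6875, R_n = 39.375 kips/bolt. φR_n = 0.75 × (2×17.227 + 6×39.375) = 203.0 kips.
Block shear: shear path 2×[1.0625+3×2.5] = 2×8.5625 in, A_gv = 5.3516, A_nv = 2×(8.5625 − 3.5×0.875)×0.3125 = 3.4375 in²; tension across gage: (2.125 − 1×0.875)×0.3125 = 0.39063 in². R_n = min(0.6×70×3.4375, 0.6×50×5.3516) + 1.0×70×0.39063 = min(144.38, 160.55) + 27.344 = 171.72 kips. φR_n = 0.75 × 171.72 = 128.8 kips.
Governing: min(222.7, 203.0, 128.8) = 128.8 kips → block shear.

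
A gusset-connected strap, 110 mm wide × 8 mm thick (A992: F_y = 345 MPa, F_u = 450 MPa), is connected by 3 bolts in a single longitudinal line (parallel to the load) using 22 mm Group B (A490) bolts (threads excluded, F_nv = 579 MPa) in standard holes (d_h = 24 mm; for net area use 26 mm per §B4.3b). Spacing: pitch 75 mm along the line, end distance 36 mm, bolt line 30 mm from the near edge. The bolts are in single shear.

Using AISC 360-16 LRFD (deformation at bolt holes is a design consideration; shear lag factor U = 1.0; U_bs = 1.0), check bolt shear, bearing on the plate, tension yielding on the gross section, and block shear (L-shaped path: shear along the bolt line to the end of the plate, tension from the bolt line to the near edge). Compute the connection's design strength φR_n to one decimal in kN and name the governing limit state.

Bolt shear: A_b = π(22)²/4 = 380.13 mm². φR_n = 0.75 × 579 × 380.13 × 3 × 1 = 495.2 kN.
Bearing (8 mm plate, F_u = 450 MPa): end bolts L_c = 36 − 24/2 = 24, R_n = min(1.2×24×8×450, 2.4×22×8×450) = 103.68 kN/bolt; interior L_c = 75 − 24 = 51, R_n = 190.08 kN/bolt. φR_n = 0.75 × (1×103.68 + 2×190.08) = 362.9 kN.
Tension yield (gross): A_g = 110×8 = 880 mm². φR_n = 0.90 × 345 × 880 = 273.2 kN.
Block shear: shear path 1×[36+2×75] = 1×186 mm, A_gv = 1488, A_nv = 1×(186 − 2.5×26)×8 = 968 mm²; tension to near edge: (30 − 0.5×26)×8 = 136 mm². R_n = min(0.6×450×968, 0.6×345×1488) + 1.0×450×136 = min(261.36, 308.02) + 61.2 = 322.56 kN. φR_n = 0.75 × 322.56 = 241.9 kN.
Governing: min(495.2, 362.9, 273.2, 241.9) = 241.9 kN → block shear.

241.9 kN (block shear governs)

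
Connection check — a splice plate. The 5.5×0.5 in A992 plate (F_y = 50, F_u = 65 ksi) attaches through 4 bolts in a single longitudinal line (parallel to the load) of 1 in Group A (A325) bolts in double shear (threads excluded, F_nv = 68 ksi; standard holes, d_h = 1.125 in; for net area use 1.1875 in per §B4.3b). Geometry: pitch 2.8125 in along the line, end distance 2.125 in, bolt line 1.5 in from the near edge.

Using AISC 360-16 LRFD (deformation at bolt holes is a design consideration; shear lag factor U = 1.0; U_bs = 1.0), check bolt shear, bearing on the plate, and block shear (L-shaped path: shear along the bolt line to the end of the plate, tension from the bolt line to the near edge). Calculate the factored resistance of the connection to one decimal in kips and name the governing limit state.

Bolt shear: A_b = π(1)²/4 = 0.7854 in². φR_n = 0.75 × 68 × 0.7854 × 4 × 2 = 320.4 kips.
Bearing (0.5 in plate, F_u = 65 ksi): end bolts L_c = 2.125 − 1.125/2 = 1.5625, R_n = min(1.2×1.5625×0.5×65, 2.4×1×0.5×65) = 60.938 kips/bolt; interior L_c = 2.8125 − 1.125 = 1.6875, R_n = 65.813 kips/bolt. φR_n = 0.75 × (1×60.938 + 3×65.813) = 193.8 kips.
Block shear: shear path 1×[2.125+3×2.8125] = 1×10.5625 in, A_gv = 5.2813, A_nv = 1×(10.5625 − 3.5×1.1875)×0.5 = 3.2031 in²; tension to near edge: (1.5 − 0.5×1.1875)×0.5 = 0.45313 in². R_n = min(0.6×65×3.2031, 0.6×50×5.2813) + 1.0×65×0.45313 = min(124.92, 158.44) + 29.453 = 154.37 kips. φR_n = 0.75 × 154.37 = 115.8 kips.
Governing: min(320.4, 193.8, 115.8) = 115.8 kips → block shear.

115.8 kips (block shear governs)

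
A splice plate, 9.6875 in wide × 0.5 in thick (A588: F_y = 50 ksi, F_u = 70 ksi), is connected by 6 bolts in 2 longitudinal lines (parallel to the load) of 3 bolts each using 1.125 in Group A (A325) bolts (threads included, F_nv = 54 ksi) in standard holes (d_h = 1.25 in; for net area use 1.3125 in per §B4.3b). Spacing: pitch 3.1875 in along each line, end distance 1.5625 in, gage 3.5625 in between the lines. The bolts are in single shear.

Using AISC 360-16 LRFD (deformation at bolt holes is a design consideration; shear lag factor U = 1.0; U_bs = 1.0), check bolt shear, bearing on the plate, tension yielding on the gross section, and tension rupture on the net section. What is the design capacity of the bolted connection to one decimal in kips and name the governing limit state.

185.4 kips (net-section rupture governs)

Bolt shear: A_b = π(1.125)²/4 = 0.99402 in². φR_n = 0.75 × 54 × 0.99402 × 6 × 1 = 241.5 kips.
Bearing (0.5 in plate, F_u = 70 ksi): end bolts L_c = 1.5625 − 1.25/2 = 0.9375, R_n = min(1.2×0.9375×0.5×70, 2.4×1.125×0.5×70) = 39.375 kips/bolt; interior L_c = 3.1875 − 1.25 = 1.9375, R_n = 81.375 kips/bolt. φR_n = 0.75 × (2×39.375 + 4×81.375) = 303.2 kips.
Tension yield (gross): A_g = 9.6875×0.5 = 4.8438 in². φR_n = 0.90 × 50 × 4.8438 = 218.0 kips.
Tension rupture (net): A_n = (9.6875 − 2×1.3125)×0.5 = 3.5313 in² (U = 1.0, A_e = A_n). φR_n = 0.75 × 70 × 3.5313 = 185.4 kips.
Governing: min(241.5, 303.2, 218.0, 185.4) = 185.4 kips → net-section rupture.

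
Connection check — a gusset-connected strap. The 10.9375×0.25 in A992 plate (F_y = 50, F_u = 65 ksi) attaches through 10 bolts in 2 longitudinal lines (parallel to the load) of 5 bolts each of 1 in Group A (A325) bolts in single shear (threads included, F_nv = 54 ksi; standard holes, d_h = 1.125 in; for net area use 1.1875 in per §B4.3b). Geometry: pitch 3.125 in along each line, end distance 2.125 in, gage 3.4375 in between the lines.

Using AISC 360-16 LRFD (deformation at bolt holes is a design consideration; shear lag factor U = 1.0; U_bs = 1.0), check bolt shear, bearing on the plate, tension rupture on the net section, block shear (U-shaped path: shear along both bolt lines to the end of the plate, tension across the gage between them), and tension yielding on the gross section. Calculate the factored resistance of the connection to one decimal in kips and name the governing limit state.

104.4 kips (net-section rupture governs)

Bolt shear: A_b = π(1)²/4 = 0.7854 in². φR_n = 0.75 × 54 × 0.7854 × 10 × 1 = 318.1 kips.
Bearing (0.25 in plate, F_u = 65 ksi): end bolts L_c = 2.125 − 1.125/2 = 1.5625, R_n = min(1.2×1.5625×0.25×65, 2.4×1×0.25×65) = 30.469 kips/bolt; interior L_c = 3.125 − 1.125 = 2, R_n = 39 kips/bolt. φR_n = 0.75 × (2×30.469 + 8×39) = 279.7 kips.
Tension rupture (net): A_n = (10.9375 − 2×1.1875)×0.25 = 2.1406 in² (U = 1.0, A_e = A_n). φR_n = 0.75 × 65 × 2.1406 = 104.4 kips.
Block shear: shear path 2×[2.125+4×3.125] = 2×14.625 in, A_gv = 7.3125, A_nv = 2×(14.625 − 4.5×1.1875)×0.25 = 4.6406 in²; tension across gage: (3.4375 − 1×1.1875)×0.25 = 0.5625 in². R_n = min(0.6×65×4.6406, 0.6×50×7.3125) + 1.0×65×0.5625 = min(180.98, 219.38) + 36.563 = 217.54 kips. φR_n = 0.75 × 217.54 = 163.2 kips.
Tension yield (gross): A_g = 10.9375×0.25 = 2.7344 in². φR_n = 0.90 × 50 × 2.7344 = 123.0 kips.
Governing: min(318.1, 279.7, 104.4, 163.2, 123.0) = 104.4 kips → net-section rupture.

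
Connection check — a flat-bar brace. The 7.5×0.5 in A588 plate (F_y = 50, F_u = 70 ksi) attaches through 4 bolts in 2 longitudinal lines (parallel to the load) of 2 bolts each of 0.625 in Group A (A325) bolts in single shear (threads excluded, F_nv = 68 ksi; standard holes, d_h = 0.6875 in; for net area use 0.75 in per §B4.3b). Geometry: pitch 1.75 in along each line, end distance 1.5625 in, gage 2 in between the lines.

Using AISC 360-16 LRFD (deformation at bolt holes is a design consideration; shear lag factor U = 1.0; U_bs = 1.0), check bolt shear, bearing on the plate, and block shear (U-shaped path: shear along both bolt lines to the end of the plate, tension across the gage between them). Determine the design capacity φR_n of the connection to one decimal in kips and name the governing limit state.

62.6 kips (bolt shear governs)

Bolt shear: A_b = π(0.625)²/4 = 0.3068 in². φR_n = 0.75 × 68 × 0.3068 × 4 × 1 = 62.6 kips.
Bearing (0.5 in plate, F_u = 70 ksi): end bolts L_c = 1.5625 − 0.6875/2 = 1.21875, R_n = min(1.2×1.21875×0.5×70, 2.4×0.625×0.5×70) = 51.188 kips/bolt; interior L_c = 1.75 − 0.6875 = 1.0625, R_n = 44.625 kips/bolt. φR_n = 0.75 × (2×51.188 + 2×44.625) = 143.7 kips.
Block shear: shear path 2×[1.5625+1×1.75] = 2×3.3125 in, A_gv = 3.3125, A_nv = 2×(3.3125 − 1.5×0.75)×0.5 = 2.1875 in²; tension across gage: (2 − 1×0.75)×0.5 = 0.625 in². R_n = min(0.6×70×2.1875, 0.6×50×3.3125) + 1.0×70×0.625 = min(91.875, 99.375) + 43.75 = 135.63 kips. φR_n = 0.75 × 135.63 = 101.7 kips.
Governing: min(62.6, 143.7, 101.7) = 62.6 kips → bolt shear.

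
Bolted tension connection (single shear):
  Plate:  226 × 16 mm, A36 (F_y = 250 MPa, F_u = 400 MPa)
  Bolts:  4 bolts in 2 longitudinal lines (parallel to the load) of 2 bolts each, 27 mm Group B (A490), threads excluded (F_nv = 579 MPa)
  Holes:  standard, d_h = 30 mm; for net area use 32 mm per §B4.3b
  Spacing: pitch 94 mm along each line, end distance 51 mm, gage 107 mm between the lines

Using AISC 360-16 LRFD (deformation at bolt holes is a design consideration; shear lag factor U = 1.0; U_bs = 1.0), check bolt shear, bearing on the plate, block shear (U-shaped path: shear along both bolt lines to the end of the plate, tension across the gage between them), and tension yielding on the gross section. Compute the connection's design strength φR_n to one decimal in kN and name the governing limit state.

Bolt shear: A_b = π(27)²/4 = 572.56 mm². φR_n = 0.75 × 579 × 572.56 × 4 × 1 = 994.5 kN.
Bearing (16 mm plate, F_u = 400 MPa): end bolts L_c = 51 − 30/2 = 36, R_n = min(1.2×36×16×400, 2.4×27×16×400) = 276.48 kN/bolt; interior L_c = 94 − 30 = 64, R_n = 414.72 kN/bolt. φR_n = 0.75 × (2×276.48 + 2×414.72) = 1036.8 kN.
Block shear: shear path 2×[51+1×94] = 2×145 mm, A_gv = 4640, A_nv = 2×(145 − 1.5×32)×16 = 3104 mm²; tension across gage: (107 − 1×32)×16 = 1200 mm². R_n = min(0.6×400×3104, 0.6×250×4640) + 1.0×400×1200 = min(744.96, 696) + 480 = 1176 kN. φR_n = 0.75 × 1176 = 882.0 kN.
Tension yield (gross): A_g = 226×16 = 3616 mm². φR_n = 0.90 × 250 × 3616 = 813.6 kN.
Governing: min(994.5, 1036.8, 882.0, 813.6) = 813.6 kN → gross-section yield.

813.6 kN (gross-section yield governs)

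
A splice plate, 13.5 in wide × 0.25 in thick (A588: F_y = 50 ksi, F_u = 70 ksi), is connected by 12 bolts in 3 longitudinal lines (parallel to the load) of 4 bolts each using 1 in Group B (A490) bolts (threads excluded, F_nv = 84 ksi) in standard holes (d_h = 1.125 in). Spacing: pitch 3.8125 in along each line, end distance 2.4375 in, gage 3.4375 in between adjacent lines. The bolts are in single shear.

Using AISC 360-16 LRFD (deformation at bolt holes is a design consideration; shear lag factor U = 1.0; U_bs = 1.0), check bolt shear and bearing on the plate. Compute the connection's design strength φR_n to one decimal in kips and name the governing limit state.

Bolt shear: A_b = π(1)²/4 = 0.7854 in². φR_n = 0.75 × 84 × 0.7854 × 12 × 1 = 593.8 kips.
Bearing (0.25 in plate, F_u = 70 ksi): end bolts L_c = 2.4375 − 1.125/2 = 1.875, R_n = min(1.2×1.875×0.25×70, 2.4×1×0.25×70) = 39.375 kips/bolt; interior L_c = 3.8125 − 1.125 = 2.6875, R_n = 42 kips/bolt. φR_n = 0.75 × (3×39.375 + 9×42) = 372.1 kips.
Governing: min(593.8, 372.1) = 372.1 kips → bearing.

372.1 kips (bearing governs)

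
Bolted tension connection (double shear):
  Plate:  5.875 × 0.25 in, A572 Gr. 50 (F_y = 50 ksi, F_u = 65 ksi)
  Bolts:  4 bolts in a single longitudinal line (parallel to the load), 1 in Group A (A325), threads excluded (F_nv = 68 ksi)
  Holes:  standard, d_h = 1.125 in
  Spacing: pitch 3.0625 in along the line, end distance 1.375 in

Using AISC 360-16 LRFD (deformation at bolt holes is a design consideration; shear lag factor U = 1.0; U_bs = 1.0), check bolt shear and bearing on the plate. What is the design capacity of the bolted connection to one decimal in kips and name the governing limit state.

96.9 kips (bearing governs)

Bolt shear: A_b = π(1)²/4 = 0.7854 in². φR_n = 0.75 × 68 × 0.7854 × 4 × 2 = 320.4 kips.
Bearing (0.25 in plate, F_u = 65 ksi): end bolts L_c = 1.375 − 1.125/2 = 0.8125, R_n = min(1.2×0.8125×0.25×65, 2.4×1×0.25×65) = 15.844 kips/bolt; interior L_c = 3.0625 − 1.125 = 1.9375, R_n = 37.781 kips/bolt. φR_n = 0.75 × (1×15.844 + 3×37.781) = 96.9 kips.
Governing: min(320.4, 96.9) = 96.9 kips → bearing.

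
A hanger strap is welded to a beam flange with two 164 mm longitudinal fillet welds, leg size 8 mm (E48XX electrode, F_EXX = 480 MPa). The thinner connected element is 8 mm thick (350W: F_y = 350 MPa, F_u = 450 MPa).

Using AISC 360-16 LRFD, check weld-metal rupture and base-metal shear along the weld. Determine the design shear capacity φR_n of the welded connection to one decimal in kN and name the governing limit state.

400.7 kN (weld metal governs)

Weld metal: throat = 0.707×8 = 5.656 mm, L = 2×164 = 328 mm. φR_n = 0.75 × 0.6 × 480 × 5.656 × 328 = 400.7 kN.
Base metal shear (8 mm plate): yield φR_n = 1.0×0.6×350×8×328 = 551.0 kN; rupture φR_n = 0.75×0.6×450×8×328 = 531.4 kN; take 531.4 kN (rupture).
Governing: min(400.7, 531.4) = 400.7 kN → weld metal.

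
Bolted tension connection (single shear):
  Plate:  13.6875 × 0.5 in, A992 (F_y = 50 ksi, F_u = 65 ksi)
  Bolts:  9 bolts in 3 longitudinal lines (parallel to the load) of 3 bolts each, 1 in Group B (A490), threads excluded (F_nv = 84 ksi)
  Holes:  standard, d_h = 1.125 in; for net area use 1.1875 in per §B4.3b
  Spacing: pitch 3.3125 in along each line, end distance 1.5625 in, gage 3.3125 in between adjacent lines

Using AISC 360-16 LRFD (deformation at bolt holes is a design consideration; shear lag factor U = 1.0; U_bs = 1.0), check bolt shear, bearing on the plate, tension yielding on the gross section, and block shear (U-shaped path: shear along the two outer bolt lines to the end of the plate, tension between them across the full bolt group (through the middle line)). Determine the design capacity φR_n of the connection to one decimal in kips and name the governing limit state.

Bolt shear: A_b = π(1)²/4 = 0.7854 in². φR_n = 0.75 × 84 × 0.7854 × 9 × 1 = 445.3 kips.
Bearing (0.5 in plate, F_u = 65 ksi): end bolts L_c = 1.5625 − 1.125/2 = 1, R_n = min(1.2×1×0.5×65, 2.4×1×0.5×65) = 39 kips/bolt; interior L_c = 3.3125 − 1.125 = 2.1875, R_n = 78 kips/bolt. φR_n = 0.75 × (3×39 + 6×78) = 438.8 kips.
Tension yield (gross): A_g = 13.6875×0.5 = 6.8438 in². φR_n = 0.90 × 50 × 6.8438 = 308.0 kips.
Block shear: shear path 2×[1.5625+2×3.3125] = 2×8.1875 in, A_gv = 8.1875, A_nv = 2×(8.1875 − 2.5×1.1875)×0.5 = 5.2188 in²; tension across gage: (6.625 − 2×1.1875)×0.5 = 2.125 in². R_n = min(0.6×65×5.2188, 0.6×50×8.1875) + 1.0×65×2.125 = min(203.53, 245.63) + 138.13 = 341.66 kips. φR_n = 0.75 × 341.66 = 256.2 kips.
Governing: min(445.3, 438.8, 308.0, 256.2) = 256.2 kips → block shear.

256.2 kips (block shear governs)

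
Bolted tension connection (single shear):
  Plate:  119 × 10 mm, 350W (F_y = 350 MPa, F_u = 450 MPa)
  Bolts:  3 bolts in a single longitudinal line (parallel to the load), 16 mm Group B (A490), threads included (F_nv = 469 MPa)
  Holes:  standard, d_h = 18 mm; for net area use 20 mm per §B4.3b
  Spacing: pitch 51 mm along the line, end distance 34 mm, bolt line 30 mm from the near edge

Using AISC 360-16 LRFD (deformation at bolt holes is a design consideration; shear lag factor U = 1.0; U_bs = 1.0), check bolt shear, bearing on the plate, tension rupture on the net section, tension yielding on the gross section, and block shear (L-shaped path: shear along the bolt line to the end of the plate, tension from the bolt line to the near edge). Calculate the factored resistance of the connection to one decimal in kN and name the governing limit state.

212.2 kN (bolt shear governs)

Bolt shear: A_b = π(16)²/4 = 201.06 mm². φR_n = 0.75 × 469 × 201.06 × 3 × 1 = 212.2 kN.
Bearing (10 mm plate, F_u = 450 MPa): end bolts L_c = 34 − 18/2 = 25, R_n = min(1.2×25×10×450, 2.4×16×10×450) = 135 kN/bolt; interior L_c = 51 − 18 = 33, R_n = 172.8 kN/bolt. φR_n = 0.75 × (1×135 + 2×172.8) = 360.5 kN.
Tension rupture (net): A_n = (119 − 1×20)×10 = 990 mm² (U = 1.0, A_e = A_n). φR_n = 0.75 × 450 × 990 = 334.1 kN.
Tension yield (gross): A_g = 119×10 = 1190 mm². φR_n = 0.90 × 350 × 1190 = 374.9 kN.
Block shear: shear path 1×[34+2×51] = 1×136 mm, A_gv = 1360, A_nv = 1×(136 − 2.5×20)×10 = 860 mm²; tension to near edge: (30 − 0.5×20)×10 = 200 mm². R_n = min(0.6×450×860, 0.6×350×1360) + 1.0×450×200 = min(232.2, 285.6) + 90 = 322.2 kN. φR_n = 0.75 × 322.2 = 241.7 kN.
Governing: min(212.2, 360.5, 334.1, 374.9, 241.7) = 212.2 kN → bolt shear.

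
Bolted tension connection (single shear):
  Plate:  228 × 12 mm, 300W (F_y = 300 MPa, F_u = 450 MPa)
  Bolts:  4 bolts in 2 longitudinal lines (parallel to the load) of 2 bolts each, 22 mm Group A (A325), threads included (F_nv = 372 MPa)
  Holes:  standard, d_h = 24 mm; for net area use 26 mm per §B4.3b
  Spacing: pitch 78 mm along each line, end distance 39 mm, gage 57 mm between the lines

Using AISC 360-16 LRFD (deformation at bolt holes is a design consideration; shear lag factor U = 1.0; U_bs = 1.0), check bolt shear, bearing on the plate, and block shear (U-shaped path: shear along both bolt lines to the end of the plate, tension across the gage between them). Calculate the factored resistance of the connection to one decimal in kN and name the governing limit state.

424.2 kN (bolt shear governs)

Bolt shear: A_b = π(22)²/4 = 380.13 mm². φR_n = 0.75 × 372 × 380.13 × 4 × 1 = 424.2 kN.
Bearing (12 mm plate, F_u = 450 MPa): end bolts L_c = 39 − 24/2 = 27, R_n = min(1.2×27×12×450, 2.4×22×12×450) = 174.96 kN/bolt; interior L_c = 78 − 24 = 54, R_n = 285.12 kN/bolt. φR_n = 0.75 × (2×174.96 + 2×285.12) = 690.1 kN.
Block shear: shear path 2×[39+1×78] = 2×117 mm, A_gv = 2808, A_nv = 2×(117 − 1.5×26)×12 = 1872 mm²; tension across gage: (57 − 1×26)×12 = 372 mm². R_n = min(0.6×450×1872, 0.6×300×2808) + 1.0×450×372 = min(505.44, 505.44) + 167.4 = 672.84 kN. φR_n = 0.75 × 672.84 = 504.6 kN.
Governing: min(424.2, 690.1, 504.6) = 424.2 kN → bolt shear.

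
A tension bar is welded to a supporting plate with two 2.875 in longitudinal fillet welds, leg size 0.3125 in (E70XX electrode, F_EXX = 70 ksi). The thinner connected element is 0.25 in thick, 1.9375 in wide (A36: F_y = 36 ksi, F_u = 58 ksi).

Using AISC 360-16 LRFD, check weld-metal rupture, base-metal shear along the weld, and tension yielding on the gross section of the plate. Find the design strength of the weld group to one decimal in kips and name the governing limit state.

15.7 kips (gross-section yield governs)

Weld metal: throat = 0.707×0.3125 = 0.22094 in, L = 2×2.875 = 5.75 in. φR_n = 0.75 × 0.6 × 70 × 0.22094 × 5.75 = 40.0 kips.
Base metal shear (0.25 in plate): yield φR_n = 1.0×0.6×36×0.25×5.75 = 31.1 kips; rupture φR_n = 0.75×0.6×58×0.25×5.75 = 37.5 kips; take 31.1 kips (yield).
Tension yield (gross): A_g = 1.9375×0.25 = 0.48438 in². φR_n = 0.90 × 36 × 0.48438 = 15.7 kips.
Governing: min(40.0, 31.1, 15.7) = 15.7 kips → gross-section yield.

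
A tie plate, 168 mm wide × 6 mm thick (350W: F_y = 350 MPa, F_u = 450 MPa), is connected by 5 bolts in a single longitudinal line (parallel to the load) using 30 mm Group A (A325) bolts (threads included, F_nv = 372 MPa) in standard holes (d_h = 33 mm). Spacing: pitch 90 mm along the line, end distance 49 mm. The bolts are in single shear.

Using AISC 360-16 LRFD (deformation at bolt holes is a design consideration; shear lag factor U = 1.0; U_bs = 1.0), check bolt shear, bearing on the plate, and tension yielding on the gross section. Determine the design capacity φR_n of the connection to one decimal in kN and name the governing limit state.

317.5 kN (gross-section yield governs)

Bolt shear: A_b = π(30)²/4 = 706.86 mm². φR_n = 0.75 × 372 × 706.86 × 5 × 1 = 986.1 kN.
Bearing (6 mm plate, F_u = 450 MPa): end bolts L_c = 49 − 33/2 = 32.5, R_n = min(1.2×32.5×6×450, 2.4×30×6×450) = 105.3 kN/bolt; interior L_c = 90 − 33 = 57, R_n = 184.68 kN/bolt. φR_n = 0.75 × (1×105.3 + 4×184.68) = 633.0 kN.
Tension yield (gross): A_g = 168×6 = 1008 mm². φR_n = 0.90 × 350 × 1008 = 317.5 kN.
Governing: min(986.1, 633.0, 317.5) = 317.5 kN → gross-section yield.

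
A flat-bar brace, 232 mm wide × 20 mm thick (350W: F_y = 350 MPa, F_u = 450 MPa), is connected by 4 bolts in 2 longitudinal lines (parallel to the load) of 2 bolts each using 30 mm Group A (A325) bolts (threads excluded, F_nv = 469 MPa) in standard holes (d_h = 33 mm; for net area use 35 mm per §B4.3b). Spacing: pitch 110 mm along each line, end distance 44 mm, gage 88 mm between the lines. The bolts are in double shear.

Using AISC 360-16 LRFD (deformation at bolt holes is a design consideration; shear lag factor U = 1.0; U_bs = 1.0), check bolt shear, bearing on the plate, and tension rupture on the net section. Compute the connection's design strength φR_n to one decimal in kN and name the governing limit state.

Bolt shear: A_b = π(30)²/4 = 706.86 mm². φR_n = 0.75 × 469 × 706.86 × 4 × 2 = 1989.1 kN.
Bearing (20 mm plate, F_u = 450 MPa): end bolts L_c = 44 − 33/2 = 27.5, R_n = min(1.2×27.5×20×450, 2.4×30×20×450) = 297 kN/bolt; interior L_c = 110 − 33 = 77, R_n = 648 kN/bolt. φR_n = 0.75 × (2×297 + 2×648) = 1417.5 kN.
Tension rupture (net): A_n = (232 − 2×35)×20 = 3240 mm² (U = 1.0, A_e = A_n). φR_n = 0.75 × 450 × 3240 = 1093.5 kN.
Governing: min(1989.1, 1417.5, 1093.5) = 1093.5 kN → net-section rupture.

1093.5 kN (net-section rupture governs)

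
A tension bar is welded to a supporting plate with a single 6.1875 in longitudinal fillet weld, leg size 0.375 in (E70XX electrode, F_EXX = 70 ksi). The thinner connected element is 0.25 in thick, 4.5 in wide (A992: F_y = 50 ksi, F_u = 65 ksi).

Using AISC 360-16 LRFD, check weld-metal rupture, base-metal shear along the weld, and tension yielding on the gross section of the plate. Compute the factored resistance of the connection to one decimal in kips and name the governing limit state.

Weld metal: throat = 0.707×0.375 = 0.26513 in, L = 6.1875 in. φR_n = 0.75 × 0.6 × 70 × 0.26513 × 6.1875 = 51.7 kips.
Base metal shear (0.25 in plate): yield φR_n = 1.0×0.6×50×0.25×6.1875 = 46.4 kips; rupture φR_n = 0.75×0.6×65×0.25×6.1875 = 45.2 kips; take 45.2 kips (rupture).
Tension yield (gross): A_g = 4.5×0.25 = 1.125 in². φR_n = 0.90 × 50 × 1.125 = 50.6 kips.
Governing: min(51.7, 45.2, 50.6) = 45.2 kips → base-metal shear.

45.2 kips (base-metal shear governs)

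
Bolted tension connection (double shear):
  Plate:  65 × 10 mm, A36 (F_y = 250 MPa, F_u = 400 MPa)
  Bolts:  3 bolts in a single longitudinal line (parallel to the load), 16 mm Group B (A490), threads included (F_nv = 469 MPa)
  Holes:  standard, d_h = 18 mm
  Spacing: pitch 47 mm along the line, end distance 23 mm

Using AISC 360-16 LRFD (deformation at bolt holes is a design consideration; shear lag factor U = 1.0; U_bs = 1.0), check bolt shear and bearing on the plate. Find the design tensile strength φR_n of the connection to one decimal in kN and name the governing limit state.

Bolt shear: A_b = π(16)²/4 = 201.06 mm². φR_n = 0.75 × 469 × 201.06 × 3 × 2 = 424.3 kN.
Bearing (10 mm plate, F_u = 400 MPa): end bolts L_c = 23 − 18/2 = 14, R_n = min(1.2×14×10×400, 2.4×16×10×400) = 67.2 kN/bolt; interior L_c = 47 − 18 = 29, R_n = 139.2 kN/bolt. φR_n = 0.75 × (1×67.2 + 2×139.2) = 259.2 kN.
Governing: min(424.3, 259.2) = 259.2 kN → bearing.

259.2 kN (bearing governs)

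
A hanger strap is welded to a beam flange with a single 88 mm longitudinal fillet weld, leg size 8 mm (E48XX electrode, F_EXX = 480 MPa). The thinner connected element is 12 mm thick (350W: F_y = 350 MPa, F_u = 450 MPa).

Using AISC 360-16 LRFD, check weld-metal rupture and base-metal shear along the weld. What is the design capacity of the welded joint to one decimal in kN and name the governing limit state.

107.5 kN (weld metal governs)

Weld metal: throat = 0.707×8 = 5.656 mm, L = 88 mm. φR_n = 0.75 × 0.6 × 480 × 5.656 × 88 = 107.5 kN.
Base metal shear (12 mm plate): yield φR_n = 1.0×0.6×350×12×88 = 221.8 kN; rupture φR_n = 0.75×0.6×450×12×88 = 213.8 kN; take 213.8 kN (rupture).
Governing: min(107.5, 213.8) = 107.5 kN → weld metal.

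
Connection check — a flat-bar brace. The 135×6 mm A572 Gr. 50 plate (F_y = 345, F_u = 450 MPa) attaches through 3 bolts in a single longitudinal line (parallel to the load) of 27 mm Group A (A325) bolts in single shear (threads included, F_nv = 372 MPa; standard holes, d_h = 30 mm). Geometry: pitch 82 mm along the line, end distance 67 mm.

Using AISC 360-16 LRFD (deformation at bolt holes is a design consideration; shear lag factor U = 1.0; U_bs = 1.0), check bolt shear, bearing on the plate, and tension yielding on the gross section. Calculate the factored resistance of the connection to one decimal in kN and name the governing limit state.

Bolt shear: A_b = π(27)²/4 = 572.56 mm². φR_n = 0.75 × 372 × 572.56 × 3 × 1 = 479.2 kN.
Bearing (6 mm plate, F_u = 450 MPa): end bolts L_c = 67 − 30/2 = 52, R_n = min(1.2×52×6×450, 2.4×27×6×450) = 168.48 kN/bolt; interior L_c = 82 − 30 = 52, R_n = 168.48 kN/bolt. φR_n = 0.75 × (1×168.48 + 2×168.48) = 379.1 kN.
Tension yield (gross): A_g = 135×6 = 810 mm². φR_n = 0.90 × 345 × 810 = 251.5 kN.
Governing: min(479.2, 379.1, 251.5) = 251.5 kN → gross-section yield.

251.5 kN (gross-section yield governs)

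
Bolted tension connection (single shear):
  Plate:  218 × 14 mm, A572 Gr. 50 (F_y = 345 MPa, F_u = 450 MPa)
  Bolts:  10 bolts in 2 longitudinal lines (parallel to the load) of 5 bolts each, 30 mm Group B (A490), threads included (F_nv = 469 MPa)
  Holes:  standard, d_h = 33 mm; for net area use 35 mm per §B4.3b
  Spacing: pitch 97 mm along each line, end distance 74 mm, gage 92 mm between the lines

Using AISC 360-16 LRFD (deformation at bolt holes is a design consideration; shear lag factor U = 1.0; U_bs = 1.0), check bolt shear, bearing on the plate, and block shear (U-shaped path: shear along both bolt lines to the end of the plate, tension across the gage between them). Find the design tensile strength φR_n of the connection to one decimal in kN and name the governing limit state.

Bolt shear: A_b = π(30)²/4 = 706.86 mm². φR_n = 0.75 × 469 × 706.86 × 10 × 1 = 2486.4 kN.
Bearing (14 mm plate, F_u = 450 MPa): end bolts L_c = 74 − 33/2 = 57.5, R_n = min(1.2×57.5×14×450, 2.4×30×14×450) = 434.7 kN/bolt; interior L_c = 97 − 33 = 64, R_n = 453.6 kN/bolt. φR_n = 0.75 × (2×434.7 + 8×453.6) = 3373.7 kN.
Block shear: shear path 2×[74+4×97] = 2×462 mm, A_gv = 12936, A_nv = 2×(462 − 4.5×35)×14 = 8526 mm²; tension across gage: (92 − 1×35)×14 = 798 mm². R_n = min(0.6×450×8526, 0.6×345×12936) + 1.0×450×798 = min(2302, 2677.8) + 359.1 = 2661.1 kN. φR_n = 0.75 × 2661.1 = 1995.8 kN.
Governing: min(2486.4, 3373.7, 1995.8) = 1995.8 kN → block shear.

1995.8 kN (block shear governs)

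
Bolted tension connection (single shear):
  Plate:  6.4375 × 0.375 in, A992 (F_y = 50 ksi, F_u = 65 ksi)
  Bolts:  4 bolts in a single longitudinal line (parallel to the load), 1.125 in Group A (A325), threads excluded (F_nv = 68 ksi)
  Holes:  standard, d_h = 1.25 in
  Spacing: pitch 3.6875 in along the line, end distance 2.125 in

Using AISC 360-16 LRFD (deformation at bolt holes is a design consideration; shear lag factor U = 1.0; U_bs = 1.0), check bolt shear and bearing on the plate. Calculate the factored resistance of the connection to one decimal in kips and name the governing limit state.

Bolt shear: A_b = π(1.125)²/4 = 0.99402 in². φR_n = 0.75 × 68 × 0.99402 × 4 × 1 = 202.8 kips.
Bearing (0.375 in plate, F_u = 65 ksi): end bolts L_c = 2.125 − 1.25/2 = 1.5, R_n = min(1.2×1.5×0.375×65, 2.4×1.125×0.375×65) = 43.875 kips/bolt; interior L_c = 3.6875 − 1.25 = 2.4375, R_n = 65.813 kips/bolt. φR_n = 0.75 × (1×43.875 + 3×65.813) = 181.0 kips.
Governing: min(202.8, 181.0) = 181.0 kips → bearing.

181.0 kips (bearing governs)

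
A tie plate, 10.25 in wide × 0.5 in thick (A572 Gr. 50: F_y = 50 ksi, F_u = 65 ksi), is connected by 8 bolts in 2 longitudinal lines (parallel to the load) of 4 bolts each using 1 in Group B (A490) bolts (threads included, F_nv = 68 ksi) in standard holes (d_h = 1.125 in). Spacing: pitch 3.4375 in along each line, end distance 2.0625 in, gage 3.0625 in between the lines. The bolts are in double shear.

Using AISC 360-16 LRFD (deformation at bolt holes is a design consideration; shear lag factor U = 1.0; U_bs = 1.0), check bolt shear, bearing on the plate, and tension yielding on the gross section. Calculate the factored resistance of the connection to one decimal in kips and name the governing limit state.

Bolt shear: A_b = π(1)²/4 = 0.7854 in². φR_n = 0.75 × 68 × 0.7854 × 8 × 2 = 640.9 kips.
Bearing (0.5 in plate, F_u = 65 ksi): end bolts L_c = 2.0625 − 1.125/2 = 1.5, R_n = min(1.2×1.5×0.5×65, 2.4×1×0.5×65) = 58.5 kips/bolt; interior L_c = 3.4375 − 1.125 = 2.3125, R_n = 78 kips/bolt. φR_n = 0.75 × (2×58.5 + 6×78) = 438.8 kips.
Tension yield (gross): A_g = 10.25×0.5 = 5.125 in². φR_n = 0.90 × 50 × 5.125 = 230.6 kips.
Governing: min(640.9, 438.8, 230.6) = 230.6 kips → gross-section yield.

230.6 kips (gross-section yield governs)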